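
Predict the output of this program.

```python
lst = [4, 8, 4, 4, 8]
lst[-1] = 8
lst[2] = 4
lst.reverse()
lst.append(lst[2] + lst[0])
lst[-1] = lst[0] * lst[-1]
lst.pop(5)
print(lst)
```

lst[-1] = 8 → [4, 8, 4, 4, 8]
lst[2] = 4 → [4, 8, 4, 4, 8]
reverse → [8, 4, 4, 8, 4]
append lst[2]+lst[0] = 4+8 = 12 → [8, 4, 4, 8, 4, 12]
lst[-1] = lst[0]*lst[-1] = 8*12 = 96 → [8, 4, 4, 8, 4, 96]
pop(5) removes 96 → [8, 4, 4, 8, 4]

[8, 4, 4, 8, 4]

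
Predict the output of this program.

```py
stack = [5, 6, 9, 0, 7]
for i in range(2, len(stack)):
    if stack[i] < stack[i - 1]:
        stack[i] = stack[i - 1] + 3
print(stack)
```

[5, 6, 9, 12, 15]

i=2: 9>=6, unchanged → [5, 6, 9, 0, 7]
i=3: 0<9, stack[3] = 9+3 = 12 → [5, 6, 9, 12, 7]
i=4: 7<12, stack[4] = 12+3 = 15 → [5, 6, 9, 12, 15]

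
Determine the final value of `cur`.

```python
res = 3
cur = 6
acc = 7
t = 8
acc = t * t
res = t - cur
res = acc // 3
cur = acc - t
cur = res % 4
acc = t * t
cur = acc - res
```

acc = 8*8 = 64
res = 8-6 = 2
res = 64//3 = 21
cur = 64-8 = 56
cur = 21%4 = 1
acc = 8*8 = 64
cur = 64-21 = 43

43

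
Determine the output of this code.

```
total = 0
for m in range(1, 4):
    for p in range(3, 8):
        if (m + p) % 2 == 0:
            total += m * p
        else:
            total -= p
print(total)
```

m=1,p=3: even sum, total = 0+3 = 3
m=1,p=4: odd sum, total = 3-4 = -1
m=1,p=5: even sum, total = (-1)+5 = 4
m=1,p=6: odd sum, total = 4-6 = -2
m=1,p=7: even sum, total = (-2)+7 = 5
m=2,p=3: odd sum, total = 5-3 = 2
m=2,p=4: even sum, total = 2+8 = 10
m=2,p=5: odd sum, total = 10-5 = 5
m=2,p=6: even sum, total = 5+12 = 17
m=2,p=7: odd sum, total = 17-7 = 10
m=3,p=3: even sum, total = 10+9 = 19
m=3,p=4: odd sum, total = 19-4 = 15
m=3,p=5: even sum, total = 15+15 = 30
m=3,p=6: odd sum, total = 30-6 = 24
m=3,p=7: even sum, total = 24+21 = 45

45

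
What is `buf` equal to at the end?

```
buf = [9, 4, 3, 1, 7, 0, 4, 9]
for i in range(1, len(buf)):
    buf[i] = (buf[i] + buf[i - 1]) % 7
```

[9, 6, 2, 3, 3, 3, 0, 2]

i=1: buf[1] = (4+9)%7 = 6 → [9, 6, 3, 1, 7, 0, 4, 9]
i=2: buf[2] = (3+6)%7 = 2 → [9, 6, 2, 1, 7, 0, 4, 9]
i=3: buf[3] = (1+2)%7 = 3 → [9, 6, 2, 3, 7, 0, 4, 9]
i=4: buf[4] = (7+3)%7 = 3 → [9, 6, 2, 3, 3, 0, 4, 9]
i=5: buf[5] = (0+3)%7 = 3 → [9, 6, 2, 3, 3, 3, 4, 9]
i=6: buf[6] = (4+3)%7 = 0 → [9, 6, 2, 3, 3, 3, 0, 9]
i=7: buf[7] = (9+0)%7 = 2 → [9, 6, 2, 3, 3, 3, 0, 2]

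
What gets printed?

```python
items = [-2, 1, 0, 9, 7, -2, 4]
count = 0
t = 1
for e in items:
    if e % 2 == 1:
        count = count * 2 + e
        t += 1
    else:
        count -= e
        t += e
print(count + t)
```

e=-2: not odd, count = 0-(-2) = 2; t=-1
e=1: odd, count = 2*2+1 = 5; t=0
e=0: not odd, count = 5-0 = 5; t=0
e=9: odd, count = 5*2+9 = 19; t=1
e=7: odd, count = 19*2+7 = 45; t=2
e=-2: not odd, count = 45-(-2) = 47; t=0
e=4: not odd, count = 47-4 = 43; t=4
count+t = 43+4 = 47

47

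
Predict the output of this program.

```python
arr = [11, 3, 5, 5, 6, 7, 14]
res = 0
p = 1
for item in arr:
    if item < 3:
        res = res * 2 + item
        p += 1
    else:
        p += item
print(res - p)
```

-52

item=11: not <3; p=12
item=3: not <3; p=15
item=5: not <3; p=20
item=5: not <3; p=25
item=6: not <3; p=31
item=7: not <3; p=38
item=14: not <3; p=52
res-p = 0-52 = -52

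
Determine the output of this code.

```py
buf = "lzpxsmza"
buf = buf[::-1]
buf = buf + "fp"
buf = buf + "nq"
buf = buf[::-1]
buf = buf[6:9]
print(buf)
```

pxs

reverse → 'azmsxpzl'
+ 'fp' → 'azmsxpzlfp'
+ 'nq' → 'azmsxpzlfpnq'
reverse → 'qnpflzpxsmza'
slice [6:9] → 'pxs'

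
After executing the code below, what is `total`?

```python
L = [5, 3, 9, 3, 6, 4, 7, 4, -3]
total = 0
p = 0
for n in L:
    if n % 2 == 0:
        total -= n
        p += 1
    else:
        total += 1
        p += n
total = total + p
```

n=5: not even, total = 0+1 = 1; p=5
n=3: not even, total = 1+1 = 2; p=8
n=9: not even, total = 2+1 = 3; p=17
n=3: not even, total = 3+1 = 4; p=20
n=6: even, total = 4-6 = -2; p=21
n=4: even, total = (-2)-4 = -6; p=22
n=7: not even, total = (-6)+1 = -5; p=29
n=4: even, total = (-5)-4 = -9; p=30
n=-3: not even, total = (-9)+1 = -8; p=27
total+p = (-8)+27 = 19

19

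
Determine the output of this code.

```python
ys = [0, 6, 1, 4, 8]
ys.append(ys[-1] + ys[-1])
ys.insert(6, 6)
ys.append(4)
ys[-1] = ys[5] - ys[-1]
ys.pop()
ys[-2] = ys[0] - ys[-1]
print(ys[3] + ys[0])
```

append ys[-1]+ys[-1] = 8+8 = 16 → [0, 6, 1, 4, 8, 16]
insert 6 at 6 → [0, 6, 1, 4, 8, 16, 6]
append 4 → [0, 6, 1, 4, 8, 16, 6, 4]
ys[-1] = ys[5]-ys[-1] = 16-4 = 12 → [0, 6, 1, 4, 8, 16, 6, 12]
pop() removes 12 → [0, 6, 1, 4, 8, 16, 6]
ys[-2] = ys[0]-ys[-1] = 0-6 = -6 → [0, 6, 1, 4, 8, -6, 6]
ys[3]+ys[0] = 4+0 = 4

4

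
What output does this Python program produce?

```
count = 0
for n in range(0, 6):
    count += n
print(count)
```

n=0: count = 0+0 = 0
n=1: count = 0+1 = 1
n=2: count = 1+2 = 3
n=3: count = 3+3 = 6
n=4: count = 6+4 = 10
n=5: count = 10+5 = 15

15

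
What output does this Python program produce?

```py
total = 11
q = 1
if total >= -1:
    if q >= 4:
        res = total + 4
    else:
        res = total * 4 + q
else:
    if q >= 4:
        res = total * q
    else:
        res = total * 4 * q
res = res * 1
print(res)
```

45

total=11, q=1
total >= -1 is True; q >= 4 is False
→ res = total * 4 + q = 45
res = 45*1 = 45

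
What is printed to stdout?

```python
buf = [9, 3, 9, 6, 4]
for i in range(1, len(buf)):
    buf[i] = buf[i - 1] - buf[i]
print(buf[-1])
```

i=1: buf[1] = 9-3 = 6 → [9, 6, 9, 6, 4]
i=2: buf[2] = 6-9 = -3 → [9, 6, -3, 6, 4]
i=3: buf[3] = (-3)-6 = -9 → [9, 6, -3, -9, 4]
i=4: buf[4] = (-9)-4 = -13 → [9, 6, -3, -9, -13]

-13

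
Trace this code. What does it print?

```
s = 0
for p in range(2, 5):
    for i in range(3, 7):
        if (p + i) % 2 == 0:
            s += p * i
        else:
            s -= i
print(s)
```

58

p=2,i=3: odd sum, s = 0-3 = -3
p=2,i=4: even sum, s = (-3)+8 = 5
p=2,i=5: odd sum, s = 5-5 = 0
p=2,i=6: even sum, s = 0+12 = 12
p=3,i=3: even sum, s = 12+9 = 21
p=3,i=4: odd sum, s = 21-4 = 17
p=3,i=5: even sum, s = 17+15 = 32
p=3,i=6: odd sum, s = 32-6 = 26
p=4,i=3: odd sum, s = 26-3 = 23
p=4,i=4: even sum, s = 23+16 = 39
p=4,i=5: odd sum, s = 39-5 = 34
p=4,i=6: even sum, s = 34+24 = 58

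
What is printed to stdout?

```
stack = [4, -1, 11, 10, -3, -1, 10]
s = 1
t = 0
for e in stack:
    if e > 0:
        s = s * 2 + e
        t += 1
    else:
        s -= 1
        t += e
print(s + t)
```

109

e=4: >0, s = 1*2+4 = 6; t=1
e=-1: not >0, s = 6-1 = 5; t=0
e=11: >0, s = 5*2+11 = 21; t=1
e=10: >0, s = 21*2+10 = 52; t=2
e=-3: not >0, s = 52-1 = 51; t=-1
e=-1: not >0, s = 51-1 = 50; t=-2
e=10: >0, s = 50*2+10 = 110; t=-1
s+t = 110+(-1) = 109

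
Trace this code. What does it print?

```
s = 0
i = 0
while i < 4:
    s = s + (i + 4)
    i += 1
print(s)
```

i=0: s = 0+4 = 4
i=1: s = 4+5 = 9
i=2: s = 9+6 = 15
i=3: s = 15+7 = 22

22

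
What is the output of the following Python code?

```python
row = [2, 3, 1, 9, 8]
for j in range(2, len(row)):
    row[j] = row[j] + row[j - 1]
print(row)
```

[2, 3, 4, 13, 21]

j=2: row[2] = 1+3 = 4 → [2, 3, 4, 9, 8]
j=3: row[3] = 9+4 = 13 → [2, 3, 4, 13, 8]
j=4: row[4] = 8+13 = 21 → [2, 3, 4, 13, 21]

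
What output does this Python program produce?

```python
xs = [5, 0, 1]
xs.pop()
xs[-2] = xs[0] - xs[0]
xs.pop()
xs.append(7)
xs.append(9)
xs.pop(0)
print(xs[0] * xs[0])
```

49

pop() removes 1 → [5, 0]
xs[-2] = xs[0]-xs[0] = 5-5 = 0 → [0, 0]
pop() removes 0 → [0]
append 7 → [0, 7]
append 9 → [0, 7, 9]
pop(0) removes 0 → [7, 9]
xs[0]*xs[0] = 7*7 = 49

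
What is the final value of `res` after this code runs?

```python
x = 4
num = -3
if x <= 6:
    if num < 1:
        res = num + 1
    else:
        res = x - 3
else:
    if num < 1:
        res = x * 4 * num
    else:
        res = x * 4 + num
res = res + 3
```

x=4, num=-3
x <= 6 is True; num < 1 is True
→ res = num + 1 = -2
res = (-2)+3 = 1

1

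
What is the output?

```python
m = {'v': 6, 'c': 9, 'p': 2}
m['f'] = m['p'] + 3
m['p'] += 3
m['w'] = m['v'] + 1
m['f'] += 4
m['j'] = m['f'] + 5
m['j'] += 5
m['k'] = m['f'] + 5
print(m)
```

{'v': 6, 'c': 9, 'p': 5, 'f': 9, 'w': 7, 'j': 19, 'k': 14}

m['f'] = m['p']+3 = 5 → {'v': 6, 'c': 9, 'p': 2, 'f': 5}
m['p'] = 2+3 = 5 → {'v': 6, 'c': 9, 'p': 5, 'f': 5}
m['w'] = m['v']+1 = 7 → {'v': 6, 'c': 9, 'p': 5, 'f': 5, 'w': 7}
m['f'] = 5+4 = 9 → {'v': 6, 'c': 9, 'p': 5, 'f': 9, 'w': 7}
m['j'] = m['f']+5 = 14 → {'v': 6, 'c': 9, 'p': 5, 'f': 9, 'w': 7, 'j': 14}
m['j'] = 14+5 = 19 → {'v': 6, 'c': 9, 'p': 5, 'f': 9, 'w': 7, 'j': 19}
m['k'] = m['f']+5 = 14 → {'v': 6, 'c': 9, 'p': 5, 'f': 9, 'w': 7, 'j': 19, 'k': 14}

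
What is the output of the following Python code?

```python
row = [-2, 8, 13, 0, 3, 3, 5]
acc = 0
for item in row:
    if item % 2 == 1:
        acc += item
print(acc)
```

item=-2: not odd
item=8: not odd
item=13: odd, acc = 0+13 = 13
item=0: not odd
item=3: odd, acc = 13+3 = 16
item=3: odd, acc = 16+3 = 19
item=5: odd, acc = 19+5 = 24

24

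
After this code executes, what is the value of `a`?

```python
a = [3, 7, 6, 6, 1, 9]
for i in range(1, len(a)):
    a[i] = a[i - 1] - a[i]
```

i=1: a[1] = 3-7 = -4 → [3, -4, 6, 6, 1, 9]
i=2: a[2] = (-4)-6 = -10 → [3, -4, -10, 6, 1, 9]
i=3: a[3] = (-10)-6 = -16 → [3, -4, -10, -16, 1, 9]
i=4: a[4] = (-16)-1 = -17 → [3, -4, -10, -16, -17, 9]
i=5: a[5] = (-17)-9 = -26 → [3, -4, -10, -16, -17, -26]

[3, -4, -10, -16, -17, -26]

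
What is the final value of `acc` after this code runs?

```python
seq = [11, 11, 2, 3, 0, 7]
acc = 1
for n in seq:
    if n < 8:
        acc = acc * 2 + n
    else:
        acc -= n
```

-301

n=11: not <8, acc = 1-11 = -10
n=11: not <8, acc = (-10)-11 = -21
n=2: <8, acc = (-21)*2+2 = -40
n=3: <8, acc = (-40)*2+3 = -77
n=0: <8, acc = (-77)*2+0 = -154
n=7: <8, acc = (-154)*2+7 = -301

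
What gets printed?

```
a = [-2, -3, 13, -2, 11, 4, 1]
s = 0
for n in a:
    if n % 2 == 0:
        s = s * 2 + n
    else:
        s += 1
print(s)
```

n=-2: even, s = 0*2+(-2) = -2
n=-3: not even, s = (-2)+1 = -1
n=13: not even, s = (-1)+1 = 0
n=-2: even, s = 0*2+(-2) = -2
n=11: not even, s = (-2)+1 = -1
n=4: even, s = (-1)*2+4 = 2
n=1: not even, s = 2+1 = 3

3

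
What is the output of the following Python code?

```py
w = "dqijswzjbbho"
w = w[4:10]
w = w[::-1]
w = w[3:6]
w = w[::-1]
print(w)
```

slice [4:10] → 'swzjbb'
reverse → 'bbjzws'
slice [3:6] → 'zws'
reverse → 'swz'

swz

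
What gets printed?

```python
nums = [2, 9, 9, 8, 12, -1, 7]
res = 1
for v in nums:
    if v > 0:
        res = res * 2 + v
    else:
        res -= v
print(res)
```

v=2: >0, res = 1*2+2 = 4
v=9: >0, res = 4*2+9 = 17
v=9: >0, res = 17*2+9 = 43
v=8: >0, res = 43*2+8 = 94
v=12: >0, res = 94*2+12 = 200
v=-1: not >0, res = 200-(-1) = 201
v=7: >0, res = 201*2+7 = 409

409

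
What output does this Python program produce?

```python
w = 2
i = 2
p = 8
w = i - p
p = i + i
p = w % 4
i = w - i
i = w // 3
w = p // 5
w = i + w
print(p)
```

2

w = 2-8 = -6
p = 2+2 = 4
p = (-6)%4 = 2
i = (-6)-2 = -8
i = (-6)//3 = -2
w = 2//5 = 0
w = (-2)+0 = -2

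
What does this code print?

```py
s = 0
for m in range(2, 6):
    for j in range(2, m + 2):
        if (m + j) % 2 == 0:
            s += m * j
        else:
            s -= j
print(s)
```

48

m=2,j=2: even sum, s = 0+4 = 4
m=2,j=3: odd sum, s = 4-3 = 1
m=3,j=2: odd sum, s = 1-2 = -1
m=3,j=3: even sum, s = (-1)+9 = 8
m=3,j=4: odd sum, s = 8-4 = 4
m=4,j=2: even sum, s = 4+8 = 12
m=4,j=3: odd sum, s = 12-3 = 9
m=4,j=4: even sum, s = 9+16 = 25
m=4,j=5: odd sum, s = 25-5 = 20
m=5,j=2: odd sum, s = 20-2 = 18
m=5,j=3: even sum, s = 18+15 = 33
m=5,j=4: odd sum, s = 33-4 = 29
m=5,j=5: even sum, s = 29+25 = 54
m=5,j=6: odd sum, s = 54-6 = 48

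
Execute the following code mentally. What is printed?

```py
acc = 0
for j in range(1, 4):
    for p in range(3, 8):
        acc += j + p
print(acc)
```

105

j=1,p=3: acc = 0+4 = 4
j=1,p=4: acc = 4+5 = 9
j=1,p=5: acc = 9+6 = 15
j=1,p=6: acc = 15+7 = 22
j=1,p=7: acc = 22+8 = 30
j=2,p=3: acc = 30+5 = 35
j=2,p=4: acc = 35+6 = 41
j=2,p=5: acc = 41+7 = 48
j=2,p=6: acc = 48+8 = 56
j=2,p=7: acc = 56+9 = 65
j=3,p=3: acc = 65+6 = 71
j=3,p=4: acc = 71+7 = 78
j=3,p=5: acc = 78+8 = 86
j=3,p=6: acc = 86+9 = 95
j=3,p=7: acc = 95+10 = 105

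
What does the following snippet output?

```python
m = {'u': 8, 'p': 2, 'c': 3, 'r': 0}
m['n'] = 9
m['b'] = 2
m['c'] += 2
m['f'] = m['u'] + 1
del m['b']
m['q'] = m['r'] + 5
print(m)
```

{'u': 8, 'p': 2, 'c': 5, 'r': 0, 'n': 9, 'f': 9, 'q': 5}

m['n'] = 9 → {'u': 8, 'p': 2, 'c': 3, 'r': 0, 'n': 9}
m['b'] = 2 → {'u': 8, 'p': 2, 'c': 3, 'r': 0, 'n': 9, 'b': 2}
m['c'] = 3+2 = 5 → {'u': 8, 'p': 2, 'c': 5, 'r': 0, 'n': 9, 'b': 2}
m['f'] = m['u']+1 = 9 → {'u': 8, 'p': 2, 'c': 5, 'r': 0, 'n': 9, 'b': 2, 'f': 9}
del 'b' → {'u': 8, 'p': 2, 'c': 5, 'r': 0, 'n': 9, 'f': 9}
m['q'] = m['r']+5 = 5 → {'u': 8, 'p': 2, 'c': 5, 'r': 0, 'n': 9, 'f': 9, 'q': 5}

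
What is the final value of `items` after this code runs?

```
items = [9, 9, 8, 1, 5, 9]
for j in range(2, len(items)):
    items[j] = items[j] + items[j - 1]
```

[9, 9, 17, 18, 23, 32]

j=2: items[2] = 8+9 = 17 → [9, 9, 17, 1, 5, 9]
j=3: items[3] = 1+17 = 18 → [9, 9, 17, 18, 5, 9]
j=4: items[4] = 5+18 = 23 → [9, 9, 17, 18, 23, 9]
j=5: items[5] = 9+23 = 32 → [9, 9, 17, 18, 23, 32]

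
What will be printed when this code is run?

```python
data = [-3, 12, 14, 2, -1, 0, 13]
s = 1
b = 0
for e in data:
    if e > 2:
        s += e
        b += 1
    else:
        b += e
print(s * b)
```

40

e=-3: not >2; b=-3
e=12: >2, s = 1+12 = 13; b=-2
e=14: >2, s = 13+14 = 27; b=-1
e=2: not >2; b=1
e=-1: not >2; b=0
e=0: not >2; b=0
e=13: >2, s = 27+13 = 40; b=1
s*b = 40*1 = 40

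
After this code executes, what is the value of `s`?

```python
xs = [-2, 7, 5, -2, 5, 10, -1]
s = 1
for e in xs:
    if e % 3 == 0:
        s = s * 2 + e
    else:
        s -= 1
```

-6

e=-2: not %3==0, s = 1-1 = 0
e=7: not %3==0, s = 0-1 = -1
e=5: not %3==0, s = (-1)-1 = -2
e=-2: not %3==0, s = (-2)-1 = -3
e=5: not %3==0, s = (-3)-1 = -4
e=10: not %3==0, s = (-4)-1 = -5
e=-1: not %3==0, s = (-5)-1 = -6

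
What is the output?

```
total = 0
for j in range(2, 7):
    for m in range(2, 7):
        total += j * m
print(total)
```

400

j=2,m=2: total = 0+4 = 4
j=2,m=3: total = 4+6 = 10
j=2,m=4: total = 10+8 = 18
j=2,m=5: total = 18+10 = 28
j=2,m=6: total = 28+12 = 40
j=3,m=2: total = 40+6 = 46
j=3,m=3: total = 46+9 = 55
j=3,m=4: total = 55+12 = 67
j=3,m=5: total = 67+15 = 82
j=3,m=6: total = 82+18 = 100
j=4,m=2: total = 100+8 = 108
j=4,m=3: total = 108+12 = 120
j=4,m=4: total = 120+16 = 136
j=4,m=5: total = 136+20 = 156
j=4,m=6: total = 156+24 = 180
j=5,m=2: total = 180+10 = 190
j=5,m=3: total = 190+15 = 205
j=5,m=4: total = 205+20 = 225
j=5,m=5: total = 225+25 = 250
j=5,m=6: total = 250+30 = 280
j=6,m=2: total = 280+12 = 292
j=6,m=3: total = 292+18 = 310
j=6,m=4: total = 310+24 = 334
j=6,m=5: total = 334+30 = 364
j=6,m=6: total = 364+36 = 400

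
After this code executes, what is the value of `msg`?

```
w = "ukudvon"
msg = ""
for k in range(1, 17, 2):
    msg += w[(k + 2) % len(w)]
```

k=1: add w[3]='d' → 'd'
k=3: add w[5]='o' → 'do'
k=5: add w[0]='u' → 'dou'
k=7: add w[2]='u' → 'douu'
k=9: add w[4]='v' → 'douuv'
k=11: add w[6]='n' → 'douuvn'
k=13: add w[1]='k' → 'douuvnk'
k=15: add w[3]='d' → 'douuvnkd'

'douuvnkd'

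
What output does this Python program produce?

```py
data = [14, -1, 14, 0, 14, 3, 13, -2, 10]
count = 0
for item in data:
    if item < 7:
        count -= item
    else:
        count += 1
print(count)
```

5

item=14: not <7, count = 0+1 = 1
item=-1: <7, count = 1-(-1) = 2
item=14: not <7, count = 2+1 = 3
item=0: <7, count = 3-0 = 3
item=14: not <7, count = 3+1 = 4
item=3: <7, count = 4-3 = 1
item=13: not <7, count = 1+1 = 2
item=-2: <7, count = 2-(-2) = 4
item=10: not <7, count = 4+1 = 5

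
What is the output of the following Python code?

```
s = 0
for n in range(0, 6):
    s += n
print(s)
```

15

n=0: s = 0+0 = 0
n=1: s = 0+1 = 1
n=2: s = 1+2 = 3
n=3: s = 3+3 = 6
n=4: s = 6+4 = 10
n=5: s = 10+5 = 15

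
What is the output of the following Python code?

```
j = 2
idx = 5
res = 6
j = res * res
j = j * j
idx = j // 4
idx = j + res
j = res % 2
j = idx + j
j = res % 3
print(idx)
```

j = 6*6 = 36
j = 36*36 = 1296
idx = 1296//4 = 324
idx = 1296+6 = 1302
j = 6%2 = 0
j = 1302+0 = 1302
j = 6%3 = 0

1302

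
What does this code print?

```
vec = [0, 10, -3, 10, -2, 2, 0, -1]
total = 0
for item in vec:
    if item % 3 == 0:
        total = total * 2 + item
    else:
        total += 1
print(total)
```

item=0: %3==0, total = 0*2+0 = 0
item=10: not %3==0, total = 0+1 = 1
item=-3: %3==0, total = 1*2+(-3) = -1
item=10: not %3==0, total = (-1)+1 = 0
item=-2: not %3==0, total = 0+1 = 1
item=2: not %3==0, total = 1+1 = 2
item=0: %3==0, total = 2*2+0 = 4
item=-1: not %3==0, total = 4+1 = 5

5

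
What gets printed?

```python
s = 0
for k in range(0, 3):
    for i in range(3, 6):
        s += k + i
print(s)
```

k=0,i=3: s = 0+3 = 3
k=0,i=4: s = 3+4 = 7
k=0,i=5: s = 7+5 = 12
k=1,i=3: s = 12+4 = 16
k=1,i=4: s = 16+5 = 21
k=1,i=5: s = 21+6 = 27
k=2,i=3: s = 27+5 = 32
k=2,i=4: s = 32+6 = 38
k=2,i=5: s = 38+7 = 45

45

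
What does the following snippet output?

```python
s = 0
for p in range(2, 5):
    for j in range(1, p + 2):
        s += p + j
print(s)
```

p=2,j=1: s = 0+3 = 3
p=2,j=2: s = 3+4 = 7
p=2,j=3: s = 7+5 = 12
p=3,j=1: s = 12+4 = 16
p=3,j=2: s = 16+5 = 21
p=3,j=3: s = 21+6 = 27
p=3,j=4: s = 27+7 = 34
p=4,j=1: s = 34+5 = 39
p=4,j=2: s = 39+6 = 45
p=4,j=3: s = 45+7 = 52
p=4,j=4: s = 52+8 = 60
p=4,j=5: s = 60+9 = 69

69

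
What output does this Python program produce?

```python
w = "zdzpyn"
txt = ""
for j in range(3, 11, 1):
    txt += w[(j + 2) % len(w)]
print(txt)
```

j=3: add w[5]='n' → 'n'
j=4: add w[0]='z' → 'nz'
j=5: add w[1]='d' → 'nzd'
j=6: add w[2]='z' → 'nzdz'
j=7: add w[3]='p' → 'nzdzp'
j=8: add w[4]='y' → 'nzdzpy'
j=9: add w[5]='n' → 'nzdzpyn'
j=10: add w[0]='z' → 'nzdzpynz'

nzdzpynz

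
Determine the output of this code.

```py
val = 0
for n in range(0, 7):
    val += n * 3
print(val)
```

n=0: val = 0+0*3 = 0
n=1: val = 0+1*3 = 3
n=2: val = 3+2*3 = 9
n=3: val = 9+3*3 = 18
n=4: val = 18+4*3 = 30
n=5: val = 30+5*3 = 45
n=6: val = 45+6*3 = 63

63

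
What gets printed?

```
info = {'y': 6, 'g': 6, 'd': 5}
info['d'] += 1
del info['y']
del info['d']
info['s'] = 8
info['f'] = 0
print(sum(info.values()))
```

info['d'] = 5+1 = 6 → {'y': 6, 'g': 6, 'd': 6}
del 'y' → {'g': 6, 'd': 6}
del 'd' → {'g': 6}
info['s'] = 8 → {'g': 6, 's': 8}
info['f'] = 0 → {'g': 6, 's': 8, 'f': 0}
sum of values = 14

14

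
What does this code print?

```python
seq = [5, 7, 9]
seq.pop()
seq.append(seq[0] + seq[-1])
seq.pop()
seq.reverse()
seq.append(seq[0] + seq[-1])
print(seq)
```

pop() removes 9 → [5, 7]
append seq[0]+seq[-1] = 5+7 = 12 → [5, 7, 12]
pop() removes 12 → [5, 7]
reverse → [7, 5]
append seq[0]+seq[-1] = 7+5 = 12 → [7, 5, 12]

[7, 5, 12]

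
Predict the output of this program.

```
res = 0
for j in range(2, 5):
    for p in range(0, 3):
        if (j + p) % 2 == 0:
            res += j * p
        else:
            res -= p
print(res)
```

j=2,p=0: even sum, res = 0+0 = 0
j=2,p=1: odd sum, res = 0-1 = -1
j=2,p=2: even sum, res = (-1)+4 = 3
j=3,p=0: odd sum, res = 3-0 = 3
j=3,p=1: even sum, res = 3+3 = 6
j=3,p=2: odd sum, res = 6-2 = 4
j=4,p=0: even sum, res = 4+0 = 4
j=4,p=1: odd sum, res = 4-1 = 3
j=4,p=2: even sum, res = 3+8 = 11

11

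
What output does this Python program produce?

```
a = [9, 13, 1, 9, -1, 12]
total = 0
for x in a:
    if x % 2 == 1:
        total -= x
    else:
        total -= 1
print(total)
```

-32

x=9: odd, total = 0-9 = -9
x=13: odd, total = (-9)-13 = -22
x=1: odd, total = (-22)-1 = -23
x=9: odd, total = (-23)-9 = -32
x=-1: odd, total = (-32)-(-1) = -31
x=12: not odd, total = (-31)-1 = -32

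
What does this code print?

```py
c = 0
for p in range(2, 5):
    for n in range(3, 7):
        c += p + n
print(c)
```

p=2,n=3: c = 0+5 = 5
p=2,n=4: c = 5+6 = 11
p=2,n=5: c = 11+7 = 18
p=2,n=6: c = 18+8 = 26
p=3,n=3: c = 26+6 = 32
p=3,n=4: c = 32+7 = 39
p=3,n=5: c = 39+8 = 47
p=3,n=6: c = 47+9 = 56
p=4,n=3: c = 56+7 = 63
p=4,n=4: c = 63+8 = 71
p=4,n=5: c = 71+9 = 80
p=4,n=6: c = 80+10 = 90

90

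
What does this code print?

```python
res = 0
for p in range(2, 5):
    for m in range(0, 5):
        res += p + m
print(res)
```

75

p=2,m=0: res = 0+2 = 2
p=2,m=1: res = 2+3 = 5
p=2,m=2: res = 5+4 = 9
p=2,m=3: res = 9+5 = 14
p=2,m=4: res = 14+6 = 20
p=3,m=0: res = 20+3 = 23
p=3,m=1: res = 23+4 = 27
p=3,m=2: res = 27+5 = 32
p=3,m=3: res = 32+6 = 38
p=3,m=4: res = 38+7 = 45
p=4,m=0: res = 45+4 = 49
p=4,m=1: res = 49+5 = 54
p=4,m=2: res = 54+6 = 60
p=4,m=3: res = 60+7 = 67
p=4,m=4: res = 67+8 = 75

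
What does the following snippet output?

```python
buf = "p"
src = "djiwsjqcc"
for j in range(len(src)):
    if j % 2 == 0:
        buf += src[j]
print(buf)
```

j=0: add 'd' → 'pd'
j=1: skip
j=2: add 'i' → 'pdi'
j=3: skip
j=4: add 's' → 'pdis'
j=5: skip
j=6: add 'q' → 'pdisq'
j=7: skip
j=8: add 'c' → 'pdisqc'

pdisqc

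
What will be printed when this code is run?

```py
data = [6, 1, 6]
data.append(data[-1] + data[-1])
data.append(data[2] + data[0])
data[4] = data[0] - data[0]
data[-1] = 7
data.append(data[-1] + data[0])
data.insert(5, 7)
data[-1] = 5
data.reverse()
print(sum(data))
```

append data[-1]+data[-1] = 6+6 = 12 → [6, 1, 6, 12]
append data[2]+data[0] = 6+6 = 12 → [6, 1, 6, 12, 12]
data[4] = data[0]-data[0] = 6-6 = 0 → [6, 1, 6, 12, 0]
data[-1] = 7 → [6, 1, 6, 12, 7]
append data[-1]+data[0] = 7+6 = 13 → [6, 1, 6, 12, 7, 13]
insert 7 at 5 → [6, 1, 6, 12, 7, 7, 13]
data[-1] = 5 → [6, 1, 6, 12, 7, 7, 5]
reverse → [5, 7, 7, 12, 6, 1, 6]
sum = 44

44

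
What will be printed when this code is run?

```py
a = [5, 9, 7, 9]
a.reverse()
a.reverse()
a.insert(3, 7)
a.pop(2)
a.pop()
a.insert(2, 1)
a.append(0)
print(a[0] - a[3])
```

reverse → [9, 7, 9, 5]
reverse → [5, 9, 7, 9]
insert 7 at 3 → [5, 9, 7, 7, 9]
pop(2) removes 7 → [5, 9, 7, 9]
pop() removes 9 → [5, 9, 7]
insert 1 at 2 → [5, 9, 1, 7]
append 0 → [5, 9, 1, 7, 0]
a[0]-a[3] = 5-7 = -2

-2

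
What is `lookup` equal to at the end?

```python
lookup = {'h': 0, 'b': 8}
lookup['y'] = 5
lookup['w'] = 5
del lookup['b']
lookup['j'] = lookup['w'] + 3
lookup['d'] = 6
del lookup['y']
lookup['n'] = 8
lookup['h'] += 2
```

{'h': 2, 'w': 5, 'j': 8, 'd': 6, 'n': 8}

lookup['y'] = 5 → {'h': 0, 'b': 8, 'y': 5}
lookup['w'] = 5 → {'h': 0, 'b': 8, 'y': 5, 'w': 5}
del 'b' → {'h': 0, 'y': 5, 'w': 5}
lookup['j'] = lookup['w']+3 = 8 → {'h': 0, 'y': 5, 'w': 5, 'j': 8}
lookup['d'] = 6 → {'h': 0, 'y': 5, 'w': 5, 'j': 8, 'd': 6}
del 'y' → {'h': 0, 'w': 5, 'j': 8, 'd': 6}
lookup['n'] = 8 → {'h': 0, 'w': 5, 'j': 8, 'd': 6, 'n': 8}
lookup['h'] = 0+2 = 2 → {'h': 2, 'w': 5, 'j': 8, 'd': 6, 'n': 8}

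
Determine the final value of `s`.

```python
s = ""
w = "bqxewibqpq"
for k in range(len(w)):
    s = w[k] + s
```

'qpqbiwexqb'

k=0: prepend 'b' → 'b'
k=1: prepend 'q' → 'qb'
k=2: prepend 'x' → 'xqb'
k=3: prepend 'e' → 'exqb'
k=4: prepend 'w' → 'wexqb'
k=5: prepend 'i' → 'iwexqb'
k=6: prepend 'b' → 'biwexqb'
k=7: prepend 'q' → 'qbiwexqb'
k=8: prepend 'p' → 'pqbiwexqb'
k=9: prepend 'q' → 'qpqbiwexqb'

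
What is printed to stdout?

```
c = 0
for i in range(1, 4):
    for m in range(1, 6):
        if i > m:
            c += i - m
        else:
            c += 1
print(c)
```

i=1,m=1: not 1>1, c = 0+1 = 1
i=1,m=2: not 1>2, c = 1+1 = 2
i=1,m=3: not 1>3, c = 2+1 = 3
i=1,m=4: not 1>4, c = 3+1 = 4
i=1,m=5: not 1>5, c = 4+1 = 5
i=2,m=1: 2>1, c = 5+1 = 6
i=2,m=2: not 2>2, c = 6+1 = 7
i=2,m=3: not 2>3, c = 7+1 = 8
i=2,m=4: not 2>4, c = 8+1 = 9
i=2,m=5: not 2>5, c = 9+1 = 10
i=3,m=1: 3>1, c = 10+2 = 12
i=3,m=2: 3>2, c = 12+1 = 13
i=3,m=3: not 3>3, c = 13+1 = 14
i=3,m=4: not 3>4, c = 14+1 = 15
i=3,m=5: not 3>5, c = 15+1 = 16

16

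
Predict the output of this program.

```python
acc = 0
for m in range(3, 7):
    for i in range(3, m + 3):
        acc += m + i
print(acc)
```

174

m=3,i=3: acc = 0+6 = 6
m=3,i=4: acc = 6+7 = 13
m=3,i=5: acc = 13+8 = 21
m=4,i=3: acc = 21+7 = 28
m=4,i=4: acc = 28+8 = 36
m=4,i=5: acc = 36+9 = 45
m=4,i=6: acc = 45+10 = 55
m=5,i=3: acc = 55+8 = 63
m=5,i=4: acc = 63+9 = 72
m=5,i=5: acc = 72+10 = 82
m=5,i=6: acc = 82+11 = 93
m=5,i=7: acc = 93+12 = 105
m=6,i=3: acc = 105+9 = 114
m=6,i=4: acc = 114+10 = 124
m=6,i=5: acc = 124+11 = 135
m=6,i=6: acc = 135+12 = 147
m=6,i=7: acc = 147+13 = 160
m=6,i=8: acc = 160+14 = 174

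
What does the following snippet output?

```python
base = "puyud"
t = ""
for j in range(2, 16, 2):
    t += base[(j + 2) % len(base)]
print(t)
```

j=2: add base[4]='d' → 'd'
j=4: add base[1]='u' → 'du'
j=6: add base[3]='u' → 'duu'
j=8: add base[0]='p' → 'duup'
j=10: add base[2]='y' → 'duupy'
j=12: add base[4]='d' → 'duupyd'
j=14: add base[1]='u' → 'duupydu'

duupydu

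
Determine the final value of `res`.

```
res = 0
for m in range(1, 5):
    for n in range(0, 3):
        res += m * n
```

m=1,n=0: res = 0+0 = 0
m=1,n=1: res = 0+1 = 1
m=1,n=2: res = 1+2 = 3
m=2,n=0: res = 3+0 = 3
m=2,n=1: res = 3+2 = 5
m=2,n=2: res = 5+4 = 9
m=3,n=0: res = 9+0 = 9
m=3,n=1: res = 9+3 = 12
m=3,n=2: res = 12+6 = 18
m=4,n=0: res = 18+0 = 18
m=4,n=1: res = 18+4 = 22
m=4,n=2: res = 22+8 = 30

30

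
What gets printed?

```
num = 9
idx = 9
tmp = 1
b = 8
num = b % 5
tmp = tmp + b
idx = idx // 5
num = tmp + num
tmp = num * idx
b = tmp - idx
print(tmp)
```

12

num = 8%5 = 3
tmp = 1+8 = 9
idx = 9//5 = 1
num = 9+3 = 12
tmp = 12*1 = 12
b = 12-1 = 11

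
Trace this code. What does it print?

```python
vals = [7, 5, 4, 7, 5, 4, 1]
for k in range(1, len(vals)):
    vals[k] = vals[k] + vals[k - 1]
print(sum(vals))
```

k=1: vals[1] = 5+7 = 12 → [7, 12, 4, 7, 5, 4, 1]
k=2: vals[2] = 4+12 = 16 → [7, 12, 16, 7, 5, 4, 1]
k=3: vals[3] = 7+16 = 23 → [7, 12, 16, 23, 5, 4, 1]
k=4: vals[4] = 5+23 = 28 → [7, 12, 16, 23, 28, 4, 1]
k=5: vals[5] = 4+28 = 32 → [7, 12, 16, 23, 28, 32, 1]
k=6: vals[6] = 1+32 = 33 → [7, 12, 16, 23, 28, 32, 33]
sum = 151

151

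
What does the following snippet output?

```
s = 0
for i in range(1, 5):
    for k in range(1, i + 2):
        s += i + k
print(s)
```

i=1,k=1: s = 0+2 = 2
i=1,k=2: s = 2+3 = 5
i=2,k=1: s = 5+3 = 8
i=2,k=2: s = 8+4 = 12
i=2,k=3: s = 12+5 = 17
i=3,k=1: s = 17+4 = 21
i=3,k=2: s = 21+5 = 26
i=3,k=3: s = 26+6 = 32
i=3,k=4: s = 32+7 = 39
i=4,k=1: s = 39+5 = 44
i=4,k=2: s = 44+6 = 50
i=4,k=3: s = 50+7 = 57
i=4,k=4: s = 57+8 = 65
i=4,k=5: s = 65+9 = 74

74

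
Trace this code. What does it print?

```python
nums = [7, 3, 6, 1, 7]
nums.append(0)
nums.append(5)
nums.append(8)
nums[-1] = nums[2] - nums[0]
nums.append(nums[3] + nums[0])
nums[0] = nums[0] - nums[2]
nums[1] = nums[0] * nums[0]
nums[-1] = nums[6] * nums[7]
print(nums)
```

append 0 → [7, 3, 6, 1, 7, 0]
append 5 → [7, 3, 6, 1, 7, 0, 5]
append 8 → [7, 3, 6, 1, 7, 0, 5, 8]
nums[-1] = nums[2]-nums[0] = 6-7 = -1 → [7, 3, 6, 1, 7, 0, 5, -1]
append nums[3]+nums[0] = 1+7 = 8 → [7, 3, 6, 1, 7, 0, 5, -1, 8]
nums[0] = nums[0]-nums[2] = 7-6 = 1 → [1, 3, 6, 1, 7, 0, 5, -1, 8]
nums[1] = nums[0]*nums[0] = 1*1 = 1 → [1, 1, 6, 1, 7, 0, 5, -1, 8]
nums[-1] = nums[6]*nums[7] = 5*(-1) = -5 → [1, 1, 6, 1, 7, 0, 5, -1, -5]

[1, 1, 6, 1, 7, 0, 5, -1, -5]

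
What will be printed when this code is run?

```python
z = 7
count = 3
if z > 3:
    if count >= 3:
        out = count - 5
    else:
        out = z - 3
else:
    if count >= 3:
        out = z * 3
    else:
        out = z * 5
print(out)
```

z=7, count=3
z > 3 is True; count >= 3 is True
→ out = count - 5 = -2

-2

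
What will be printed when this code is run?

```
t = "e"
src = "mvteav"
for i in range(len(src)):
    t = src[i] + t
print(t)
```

i=0: prepend 'm' → 'me'
i=1: prepend 'v' → 'vme'
i=2: prepend 't' → 'tvme'
i=3: prepend 'e' → 'etvme'
i=4: prepend 'a' → 'aetvme'
i=5: prepend 'v' → 'vaetvme'

vaetvme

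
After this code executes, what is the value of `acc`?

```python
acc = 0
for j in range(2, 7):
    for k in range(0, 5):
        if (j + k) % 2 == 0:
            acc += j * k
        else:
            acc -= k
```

j=2,k=0: even sum, acc = 0+0 = 0
j=2,k=1: odd sum, acc = 0-1 = -1
j=2,k=2: even sum, acc = (-1)+4 = 3
j=2,k=3: odd sum, acc = 3-3 = 0
j=2,k=4: even sum, acc = 0+8 = 8
j=3,k=0: odd sum, acc = 8-0 = 8
j=3,k=1: even sum, acc = 8+3 = 11
j=3,k=2: odd sum, acc = 11-2 = 9
j=3,k=3: even sum, acc = 9+9 = 18
j=3,k=4: odd sum, acc = 18-4 = 14
j=4,k=0: even sum, acc = 14+0 = 14
j=4,k=1: odd sum, acc = 14-1 = 13
j=4,k=2: even sum, acc = 13+8 = 21
j=4,k=3: odd sum, acc = 21-3 = 18
j=4,k=4: even sum, acc = 18+16 = 34
j=5,k=0: odd sum, acc = 34-0 = 34
j=5,k=1: even sum, acc = 34+5 = 39
j=5,k=2: odd sum, acc = 39-2 = 37
j=5,k=3: even sum, acc = 37+15 = 52
j=5,k=4: odd sum, acc = 52-4 = 48
j=6,k=0: even sum, acc = 48+0 = 48
j=6,k=1: odd sum, acc = 48-1 = 47
j=6,k=2: even sum, acc = 47+12 = 59
j=6,k=3: odd sum, acc = 59-3 = 56
j=6,k=4: even sum, acc = 56+24 = 80

80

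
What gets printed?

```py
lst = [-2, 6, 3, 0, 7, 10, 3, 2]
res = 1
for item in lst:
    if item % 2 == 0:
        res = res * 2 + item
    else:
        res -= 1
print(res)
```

item=-2: even, res = 1*2+(-2) = 0
item=6: even, res = 0*2+6 = 6
item=3: not even, res = 6-1 = 5
item=0: even, res = 5*2+0 = 10
item=7: not even, res = 10-1 = 9
item=10: even, res = 9*2+10 = 28
item=3: not even, res = 28-1 = 27
item=2: even, res = 27*2+2 = 56

56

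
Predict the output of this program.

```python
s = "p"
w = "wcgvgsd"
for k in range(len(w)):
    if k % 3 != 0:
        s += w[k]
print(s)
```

pcggs

k=0: skip
k=1: add 'c' → 'pc'
k=2: add 'g' → 'pcg'
k=3: skip
k=4: add 'g' → 'pcgg'
k=5: add 's' → 'pcggs'
k=6: skip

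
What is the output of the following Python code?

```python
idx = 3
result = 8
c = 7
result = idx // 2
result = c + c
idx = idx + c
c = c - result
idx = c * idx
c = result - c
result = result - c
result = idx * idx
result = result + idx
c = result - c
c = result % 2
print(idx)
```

result = 3//2 = 1
result = 7+7 = 14
idx = 3+7 = 10
c = 7-14 = -7
idx = (-7)*10 = -70
c = 14-(-7) = 21
result = 14-21 = -7
result = (-70)*(-70) = 4900
result = 4900+(-70) = 4830
c = 4830-21 = 4809
c = 4830%2 = 0

-70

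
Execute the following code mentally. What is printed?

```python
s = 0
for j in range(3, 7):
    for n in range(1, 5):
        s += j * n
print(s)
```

j=3,n=1: s = 0+3 = 3
j=3,n=2: s = 3+6 = 9
j=3,n=3: s = 9+9 = 18
j=3,n=4: s = 18+12 = 30
j=4,n=1: s = 30+4 = 34
j=4,n=2: s = 34+8 = 42
j=4,n=3: s = 42+12 = 54
j=4,n=4: s = 54+16 = 70
j=5,n=1: s = 70+5 = 75
j=5,n=2: s = 75+10 = 85
j=5,n=3: s = 85+15 = 100
j=5,n=4: s = 100+20 = 120
j=6,n=1: s = 120+6 = 126
j=6,n=2: s = 126+12 = 138
j=6,n=3: s = 138+18 = 156
j=6,n=4: s = 156+24 = 180

180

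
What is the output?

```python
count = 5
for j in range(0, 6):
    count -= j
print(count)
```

j=0: count = 5-0 = 5
j=1: count = 5-1 = 4
j=2: count = 4-2 = 2
j=3: count = 2-3 = -1
j=4: count = (-1)-4 = -5
j=5: count = (-5)-5 = -10

-10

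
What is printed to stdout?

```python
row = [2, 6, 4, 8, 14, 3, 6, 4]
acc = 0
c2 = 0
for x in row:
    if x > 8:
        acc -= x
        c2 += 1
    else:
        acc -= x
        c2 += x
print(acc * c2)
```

-1598

x=2: not >8, acc = 0-2 = -2; c2=2
x=6: not >8, acc = (-2)-6 = -8; c2=8
x=4: not >8, acc = (-8)-4 = -12; c2=12
x=8: not >8, acc = (-12)-8 = -20; c2=20
x=14: >8, acc = (-20)-14 = -34; c2=21
x=3: not >8, acc = (-34)-3 = -37; c2=24
x=6: not >8, acc = (-37)-6 = -43; c2=30
x=4: not >8, acc = (-43)-4 = -47; c2=34
acc*c2 = (-47)*34 = -1598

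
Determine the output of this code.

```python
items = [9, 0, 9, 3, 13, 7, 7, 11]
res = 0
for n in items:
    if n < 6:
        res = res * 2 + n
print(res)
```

n=9: not <6
n=0: <6, res = 0*2+0 = 0
n=9: not <6
n=3: <6, res = 0*2+3 = 3
n=13: not <6
n=7: not <6
n=7: not <6
n=11: not <6

3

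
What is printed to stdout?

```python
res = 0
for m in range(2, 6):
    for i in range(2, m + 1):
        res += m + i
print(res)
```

70

m=2,i=2: res = 0+4 = 4
m=3,i=2: res = 4+5 = 9
m=3,i=3: res = 9+6 = 15
m=4,i=2: res = 15+6 = 21
m=4,i=3: res = 21+7 = 28
m=4,i=4: res = 28+8 = 36
m=5,i=2: res = 36+7 = 43
m=5,i=3: res = 43+8 = 51
m=5,i=4: res = 51+9 = 60
m=5,i=5: res = 60+10 = 70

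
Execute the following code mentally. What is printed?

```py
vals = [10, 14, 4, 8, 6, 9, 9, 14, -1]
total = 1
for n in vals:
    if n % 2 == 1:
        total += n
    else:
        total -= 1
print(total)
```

12

n=10: not odd, total = 1-1 = 0
n=14: not odd, total = 0-1 = -1
n=4: not odd, total = (-1)-1 = -2
n=8: not odd, total = (-2)-1 = -3
n=6: not odd, total = (-3)-1 = -4
n=9: odd, total = (-4)+9 = 5
n=9: odd, total = 5+9 = 14
n=14: not odd, total = 14-1 = 13
n=-1: odd, total = 13+(-1) = 12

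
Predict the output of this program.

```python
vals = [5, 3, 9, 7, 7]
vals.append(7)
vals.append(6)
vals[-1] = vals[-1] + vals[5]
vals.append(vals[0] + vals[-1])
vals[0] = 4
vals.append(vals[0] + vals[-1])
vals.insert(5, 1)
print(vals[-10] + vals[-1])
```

26

append 7 → [5, 3, 9, 7, 7, 7]
append 6 → [5, 3, 9, 7, 7, 7, 6]
vals[-1] = vals[-1]+vals[5] = 6+7 = 13 → [5, 3, 9, 7, 7, 7, 13]
append vals[0]+vals[-1] = 5+13 = 18 → [5, 3, 9, 7, 7, 7, 13, 18]
vals[0] = 4 → [4, 3, 9, 7, 7, 7, 13, 18]
append vals[0]+vals[-1] = 4+18 = 22 → [4, 3, 9, 7, 7, 7, 13, 18, 22]
insert 1 at 5 → [4, 3, 9, 7, 7, 1, 7, 13, 18, 22]
vals[-10]+vals[-1] = 4+22 = 26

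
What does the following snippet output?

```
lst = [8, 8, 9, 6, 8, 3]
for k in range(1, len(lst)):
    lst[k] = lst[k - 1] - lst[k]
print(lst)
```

k=1: lst[1] = 8-8 = 0 → [8, 0, 9, 6, 8, 3]
k=2: lst[2] = 0-9 = -9 → [8, 0, -9, 6, 8, 3]
k=3: lst[3] = (-9)-6 = -15 → [8, 0, -9, -15, 8, 3]
k=4: lst[4] = (-15)-8 = -23 → [8, 0, -9, -15, -23, 3]
k=5: lst[5] = (-23)-3 = -26 → [8, 0, -9, -15, -23, -26]

[8, 0, -9, -15, -23, -26]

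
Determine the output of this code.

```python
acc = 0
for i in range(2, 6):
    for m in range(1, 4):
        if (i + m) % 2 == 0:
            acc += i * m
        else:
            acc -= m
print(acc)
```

i=2,m=1: odd sum, acc = 0-1 = -1
i=2,m=2: even sum, acc = (-1)+4 = 3
i=2,m=3: odd sum, acc = 3-3 = 0
i=3,m=1: even sum, acc = 0+3 = 3
i=3,m=2: odd sum, acc = 3-2 = 1
i=3,m=3: even sum, acc = 1+9 = 10
i=4,m=1: odd sum, acc = 10-1 = 9
i=4,m=2: even sum, acc = 9+8 = 17
i=4,m=3: odd sum, acc = 17-3 = 14
i=5,m=1: even sum, acc = 14+5 = 19
i=5,m=2: odd sum, acc = 19-2 = 17
i=5,m=3: even sum, acc = 17+15 = 32

32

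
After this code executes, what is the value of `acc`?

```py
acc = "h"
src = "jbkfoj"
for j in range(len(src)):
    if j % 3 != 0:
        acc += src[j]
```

'hbkoj'

j=0: skip
j=1: add 'b' → 'hb'
j=2: add 'k' → 'hbk'
j=3: skip
j=4: add 'o' → 'hbko'
j=5: add 'j' → 'hbkoj'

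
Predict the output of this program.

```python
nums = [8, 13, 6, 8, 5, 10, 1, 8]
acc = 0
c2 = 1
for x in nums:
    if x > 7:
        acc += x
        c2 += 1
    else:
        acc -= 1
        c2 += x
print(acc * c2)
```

792

x=8: >7, acc = 0+8 = 8; c2=2
x=13: >7, acc = 8+13 = 21; c2=3
x=6: not >7, acc = 21-1 = 20; c2=9
x=8: >7, acc = 20+8 = 28; c2=10
x=5: not >7, acc = 28-1 = 27; c2=15
x=10: >7, acc = 27+10 = 37; c2=16
x=1: not >7, acc = 37-1 = 36; c2=17
x=8: >7, acc = 36+8 = 44; c2=18
acc*c2 = 44*18 = 792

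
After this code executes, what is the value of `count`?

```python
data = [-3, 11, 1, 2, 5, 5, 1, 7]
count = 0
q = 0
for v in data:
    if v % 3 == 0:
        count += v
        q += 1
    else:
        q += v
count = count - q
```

v=-3: %3==0, count = 0+(-3) = -3; q=1
v=11: not %3==0; q=12
v=1: not %3==0; q=13
v=2: not %3==0; q=15
v=5: not %3==0; q=20
v=5: not %3==0; q=25
v=1: not %3==0; q=26
v=7: not %3==0; q=33
count-q = (-3)-33 = -36

-36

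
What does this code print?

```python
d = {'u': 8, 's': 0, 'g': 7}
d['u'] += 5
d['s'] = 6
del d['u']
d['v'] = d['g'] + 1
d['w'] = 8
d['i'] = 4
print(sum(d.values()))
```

d['u'] = 8+5 = 13 → {'u': 13, 's': 0, 'g': 7}
d['s'] = 6 → {'u': 13, 's': 6, 'g': 7}
del 'u' → {'s': 6, 'g': 7}
d['v'] = d['g']+1 = 8 → {'s': 6, 'g': 7, 'v': 8}
d['w'] = 8 → {'s': 6, 'g': 7, 'v': 8, 'w': 8}
d['i'] = 4 → {'s': 6, 'g': 7, 'v': 8, 'w': 8, 'i': 4}
sum of values = 33

33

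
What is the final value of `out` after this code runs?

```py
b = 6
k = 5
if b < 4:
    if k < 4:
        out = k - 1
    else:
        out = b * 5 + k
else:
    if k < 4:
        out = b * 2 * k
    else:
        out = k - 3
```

2

b=6, k=5
b < 4 is False; k < 4 is False
→ out = k - 3 = 2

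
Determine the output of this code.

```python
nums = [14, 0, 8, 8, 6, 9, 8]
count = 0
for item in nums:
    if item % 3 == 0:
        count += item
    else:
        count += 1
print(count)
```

19

item=14: not %3==0, count = 0+1 = 1
item=0: %3==0, count = 1+0 = 1
item=8: not %3==0, count = 1+1 = 2
item=8: not %3==0, count = 2+1 = 3
item=6: %3==0, count = 3+6 = 9
item=9: %3==0, count = 9+9 = 18
item=8: not %3==0, count = 18+1 = 19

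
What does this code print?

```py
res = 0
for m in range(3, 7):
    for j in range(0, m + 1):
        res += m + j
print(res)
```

156

m=3,j=0: res = 0+3 = 3
m=3,j=1: res = 3+4 = 7
m=3,j=2: res = 7+5 = 12
m=3,j=3: res = 12+6 = 18
m=4,j=0: res = 18+4 = 22
m=4,j=1: res = 22+5 = 27
m=4,j=2: res = 27+6 = 33
m=4,j=3: res = 33+7 = 40
m=4,j=4: res = 40+8 = 48
m=5,j=0: res = 48+5 = 53
m=5,j=1: res = 53+6 = 59
m=5,j=2: res = 59+7 = 66
m=5,j=3: res = 66+8 = 74
m=5,j=4: res = 74+9 = 83
m=5,j=5: res = 83+10 = 93
m=6,j=0: res = 93+6 = 99
m=6,j=1: res = 99+7 = 106
m=6,j=2: res = 106+8 = 114
m=6,j=3: res = 114+9 = 123
m=6,j=4: res = 123+10 = 133
m=6,j=5: res = 133+11 = 144
m=6,j=6: res = 144+12 = 156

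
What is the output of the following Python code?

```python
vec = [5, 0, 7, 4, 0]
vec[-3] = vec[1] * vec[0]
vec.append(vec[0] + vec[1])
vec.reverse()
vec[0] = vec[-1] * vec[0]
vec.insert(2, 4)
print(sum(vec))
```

38

vec[-3] = vec[1]*vec[0] = 0*5 = 0 → [5, 0, 0, 4, 0]
append vec[0]+vec[1] = 5+0 = 5 → [5, 0, 0, 4, 0, 5]
reverse → [5, 0, 4, 0, 0, 5]
vec[0] = vec[-1]*vec[0] = 5*5 = 25 → [25, 0, 4, 0, 0, 5]
insert 4 at 2 → [25, 0, 4, 4, 0, 0, 5]
sum = 38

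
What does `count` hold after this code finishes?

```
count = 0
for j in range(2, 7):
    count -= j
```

j=2: count = 0-2 = -2
j=3: count = (-2)-3 = -5
j=4: count = (-5)-4 = -9
j=5: count = (-9)-5 = -14
j=6: count = (-14)-6 = -20

-20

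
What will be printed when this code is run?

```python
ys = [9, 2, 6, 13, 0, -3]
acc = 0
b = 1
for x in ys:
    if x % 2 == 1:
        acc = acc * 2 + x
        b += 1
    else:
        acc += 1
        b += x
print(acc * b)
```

828

x=9: odd, acc = 0*2+9 = 9; b=2
x=2: not odd, acc = 9+1 = 10; b=4
x=6: not odd, acc = 10+1 = 11; b=10
x=13: odd, acc = 11*2+13 = 35; b=11
x=0: not odd, acc = 35+1 = 36; b=11
x=-3: odd, acc = 36*2+(-3) = 69; b=12
acc*b = 69*12 = 828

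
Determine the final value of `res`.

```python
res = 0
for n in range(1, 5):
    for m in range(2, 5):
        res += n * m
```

n=1,m=2: res = 0+2 = 2
n=1,m=3: res = 2+3 = 5
n=1,m=4: res = 5+4 = 9
n=2,m=2: res = 9+4 = 13
n=2,m=3: res = 13+6 = 19
n=2,m=4: res = 19+8 = 27
n=3,m=2: res = 27+6 = 33
n=3,m=3: res = 33+9 = 42
n=3,m=4: res = 42+12 = 54
n=4,m=2: res = 54+8 = 62
n=4,m=3: res = 62+12 = 74
n=4,m=4: res = 74+16 = 90

90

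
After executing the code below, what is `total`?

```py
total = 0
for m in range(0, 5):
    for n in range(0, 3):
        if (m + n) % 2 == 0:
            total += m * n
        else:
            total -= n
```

9

m=0,n=0: even sum, total = 0+0 = 0
m=0,n=1: odd sum, total = 0-1 = -1
m=0,n=2: even sum, total = (-1)+0 = -1
m=1,n=0: odd sum, total = (-1)-0 = -1
m=1,n=1: even sum, total = (-1)+1 = 0
m=1,n=2: odd sum, total = 0-2 = -2
m=2,n=0: even sum, total = (-2)+0 = -2
m=2,n=1: odd sum, total = (-2)-1 = -3
m=2,n=2: even sum, total = (-3)+4 = 1
m=3,n=0: odd sum, total = 1-0 = 1
m=3,n=1: even sum, total = 1+3 = 4
m=3,n=2: odd sum, total = 4-2 = 2
m=4,n=0: even sum, total = 2+0 = 2
m=4,n=1: odd sum, total = 2-1 = 1
m=4,n=2: even sum, total = 1+8 = 9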